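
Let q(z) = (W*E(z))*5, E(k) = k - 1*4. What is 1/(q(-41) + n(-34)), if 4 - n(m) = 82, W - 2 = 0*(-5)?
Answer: -1/528 ≈ -0.0018939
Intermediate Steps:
W = 2 (W = 2 + 0*(-5) = 2 + 0 = 2)
E(k) = -4 + k (E(k) = k - 4 = -4 + k)
n(m) = -78 (n(m) = 4 - 1*82 = 4 - 82 = -78)
q(z) = -40 + 10*z (q(z) = (2*(-4 + z))*5 = (-8 + 2*z)*5 = -40 + 10*z)
1/(q(-41) + n(-34)) = 1/((-40 + 10*(-41)) - 78) = 1/((-40 - 410) - 78) = 1/(-450 - 78) = 1/(-528) = -1/528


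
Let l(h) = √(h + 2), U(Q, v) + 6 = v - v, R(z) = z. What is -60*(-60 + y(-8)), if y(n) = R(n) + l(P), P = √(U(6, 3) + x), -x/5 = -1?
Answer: 4080 - 60*√(2 + I) ≈ 3992.7 - 20.614*I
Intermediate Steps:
x = 5 (x = -5*(-1) = 5)
U(Q, v) = -6 (U(Q, v) = -6 + (v - v) = -6 + 0 = -6)
P = I (P = √(-6 + 5) = √(-1) = I ≈ 1.0*I)
l(h) = √(2 + h)
y(n) = n + √(2 + I)
-60*(-60 + y(-8)) = -60*(-60 + (-8 + √(2 + I))) = -60*(-68 + √(2 + I)) = 4080 - 60*√(2 + I)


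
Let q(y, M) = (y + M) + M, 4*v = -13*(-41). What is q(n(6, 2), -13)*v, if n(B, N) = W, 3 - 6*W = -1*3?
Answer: -13325/4 ≈ -3331.3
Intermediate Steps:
W = 1 (W = ½ - (-1)*3/6 = ½ - ⅙*(-3) = ½ + ½ = 1)
n(B, N) = 1
v = 533/4 (v = (-13*(-41))/4 = (¼)*533 = 533/4 ≈ 133.25)
q(y, M) = y + 2*M (q(y, M) = (M + y) + M = y + 2*M)
q(n(6, 2), -13)*v = (1 + 2*(-13))*(533/4) = (1 - 26)*(533/4) = -25*533/4 = -13325/4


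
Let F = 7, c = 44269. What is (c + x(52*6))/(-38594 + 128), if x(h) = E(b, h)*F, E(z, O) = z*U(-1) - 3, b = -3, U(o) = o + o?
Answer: -22145/19233 ≈ -1.1514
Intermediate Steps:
U(o) = 2*o
E(z, O) = -3 - 2*z (E(z, O) = z*(2*(-1)) - 3 = z*(-2) - 3 = -2*z - 3 = -3 - 2*z)
x(h) = 21 (x(h) = (-3 - 2*(-3))*7 = (-3 + 6)*7 = 3*7 = 21)
(c + x(52*6))/(-38594 + 128) = (44269 + 21)/(-38594 + 128) = 44290/(-38466) = 44290*(-1/38466) = -22145/19233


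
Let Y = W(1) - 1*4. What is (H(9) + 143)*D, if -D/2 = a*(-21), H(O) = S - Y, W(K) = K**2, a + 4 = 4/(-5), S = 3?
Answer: -150192/5 ≈ -30038.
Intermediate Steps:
a = -24/5 (a = -4 + 4/(-5) = -4 + 4*(-1/5) = -4 - 4/5 = -24/5 ≈ -4.8000)
Y = -3 (Y = 1**2 - 1*4 = 1 - 4 = -3)
H(O) = 6 (H(O) = 3 - 1*(-3) = 3 + 3 = 6)
D = -1008/5 (D = -(-48)*(-21)/5 = -2*504/5 = -1008/5 ≈ -201.60)
(H(9) + 143)*D = (6 + 143)*(-1008/5) = 149*(-1008/5) = -150192/5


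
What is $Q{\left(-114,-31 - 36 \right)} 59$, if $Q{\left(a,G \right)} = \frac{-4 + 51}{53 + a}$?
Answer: $- \frac{2773}{61} \approx -45.459$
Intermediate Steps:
$Q{\left(a,G \right)} = \frac{47}{53 + a}$
$Q{\left(-114,-31 - 36 \right)} 59 = \frac{47}{53 - 114} \cdot 59 = \frac{47}{-61} \cdot 59 = 47 \left(- \frac{1}{61}\right) 59 = \left(- \frac{47}{61}\right) 59 = - \frac{2773}{61}$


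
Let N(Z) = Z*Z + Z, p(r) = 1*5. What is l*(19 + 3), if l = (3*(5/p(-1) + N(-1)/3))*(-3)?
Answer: -198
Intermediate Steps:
p(r) = 5
N(Z) = Z + Z**2 (N(Z) = Z**2 + Z = Z + Z**2)
l = -9 (l = (3*(5/5 - (1 - 1)/3))*(-3) = (3*(5*(1/5) - 1*0*(1/3)))*(-3) = (3*(1 + 0*(1/3)))*(-3) = (3*(1 + 0))*(-3) = (3*1)*(-3) = 3*(-3) = -9)
l*(19 + 3) = -9*(19 + 3) = -9*22 = -198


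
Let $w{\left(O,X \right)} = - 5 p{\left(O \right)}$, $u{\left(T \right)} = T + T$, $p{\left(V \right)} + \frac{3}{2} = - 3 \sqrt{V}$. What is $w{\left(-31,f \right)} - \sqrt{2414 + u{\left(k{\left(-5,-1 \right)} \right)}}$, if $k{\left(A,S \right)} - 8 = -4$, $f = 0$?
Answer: $\frac{15}{2} - \sqrt{2422} + 15 i \sqrt{31} \approx -41.714 + 83.516 i$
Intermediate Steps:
$k{\left(A,S \right)} = 4$ ($k{\left(A,S \right)} = 8 - 4 = 4$)
$p{\left(V \right)} = - \frac{3}{2} - 3 \sqrt{V}$
$u{\left(T \right)} = 2 T$
$w{\left(O,X \right)} = \frac{15}{2} + 15 \sqrt{O}$ ($w{\left(O,X \right)} = - 5 \left(- \frac{3}{2} - 3 \sqrt{O}\right) = \frac{15}{2} + 15 \sqrt{O}$)
$w{\left(-31,f \right)} - \sqrt{2414 + u{\left(k{\left(-5,-1 \right)} \right)}} = \left(\frac{15}{2} + 15 \sqrt{-31}\right) - \sqrt{2414 + 2 \cdot 4} = \left(\frac{15}{2} + 15 i \sqrt{31}\right) - \sqrt{2414 + 8} = \left(\frac{15}{2} + 15 i \sqrt{31}\right) - \sqrt{2422} = \frac{15}{2} - \sqrt{2422} + 15 i \sqrt{31}$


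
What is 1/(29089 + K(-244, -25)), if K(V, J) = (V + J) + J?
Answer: 1/28795 ≈ 3.4728e-5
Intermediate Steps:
K(V, J) = V + 2*J (K(V, J) = (J + V) + J = V + 2*J)
1/(29089 + K(-244, -25)) = 1/(29089 + (-244 + 2*(-25))) = 1/(29089 + (-244 - 50)) = 1/(29089 - 294) = 1/28795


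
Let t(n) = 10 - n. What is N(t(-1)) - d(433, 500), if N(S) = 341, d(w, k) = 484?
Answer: -143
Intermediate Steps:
N(t(-1)) - d(433, 500) = 341 - 1*484 = 341 - 484 = -143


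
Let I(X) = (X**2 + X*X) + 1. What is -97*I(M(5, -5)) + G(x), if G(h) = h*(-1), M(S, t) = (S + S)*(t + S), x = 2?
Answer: -99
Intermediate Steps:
M(S, t) = 2*S*(S + t) (M(S, t) = (2*S)*(S + t) = 2*S*(S + t))
G(h) = -h
I(X) = 1 + 2*X**2 (I(X) = (X**2 + X**2) + 1 = 2*X**2 + 1 = 1 + 2*X**2)
-97*I(M(5, -5)) + G(x) = -97*(1 + 2*(2*5*(5 - 5))**2) - 1*2 = -97*(1 + 2*(2*5*0)**2) - 2 = -97*(1 + 2*0**2) - 2 = -97*(1 + 2*0) - 2 = -97*(1 + 0) - 2 = -97*1 - 2 = -97 - 2 = -99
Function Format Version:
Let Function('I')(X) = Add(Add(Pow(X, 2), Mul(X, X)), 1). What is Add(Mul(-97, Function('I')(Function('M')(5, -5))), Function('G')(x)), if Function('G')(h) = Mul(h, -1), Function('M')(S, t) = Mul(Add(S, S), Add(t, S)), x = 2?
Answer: -99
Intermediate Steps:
Function('M')(S, t) = Mul(2, S, Add(S, t)) (Function('M')(S, t) = Mul(Mul(2, S), Add(S, t)) = Mul(2, S, Add(S, t)))
Function('G')(h) = Mul(-1, h)
Function('I')(X) = Add(1, Mul(2, Pow(X, 2))) (Function('I')(X) = Add(Add(Pow(X, 2), Pow(X, 2)), 1) = Add(Mul(2, Pow(X, 2)), 1) = Add(1, Mul(2, Pow(X, 2))))
Add(Mul(-97, Function('I')(Function('M')(5, -5))), Function('G')(x)) = Add(Mul(-97, Add(1, Mul(2, Pow(Mul(2, 5, Add(5, -5)), 2)))), Mul(-1, 2)) = Add(Mul(-97, Add(1, Mul(2, Pow(Mul(2, 5, 0), 2)))), -2) = Add(Mul(-97, Add(1, Mul(2, Pow(0, 2)))), -2) = Add(Mul(-97, Add(1, Mul(2, 0))), -2) = Add(Mul(-97, Add(1, 0)), -2) = Add(Mul(-97, 1), -2) = Add(-97, -2) = -99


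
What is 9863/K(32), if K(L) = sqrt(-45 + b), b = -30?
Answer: -9863*I*sqrt(3)/15 ≈ -1138.9*I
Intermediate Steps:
K(L) = 5*I*sqrt(3) (K(L) = sqrt(-45 - 30) = sqrt(-75) = 5*I*sqrt(3))
9863/K(32) = 9863/((5*I*sqrt(3))) = 9863*(-I*sqrt(3)/15) = -9863*I*sqrt(3)/15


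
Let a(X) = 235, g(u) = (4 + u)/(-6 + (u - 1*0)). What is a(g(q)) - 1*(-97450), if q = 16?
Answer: 97685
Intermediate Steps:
g(u) = (4 + u)/(-6 + u) (g(u) = (4 + u)/(-6 + (u + 0)) = (4 + u)/(-6 + u))
a(g(q)) - 1*(-97450) = 235 - 1*(-97450) = 235 + 97450 = 97685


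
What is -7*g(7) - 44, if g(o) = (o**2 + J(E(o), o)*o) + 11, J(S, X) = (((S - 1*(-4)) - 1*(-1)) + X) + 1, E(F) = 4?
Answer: -1297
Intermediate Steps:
J(S, X) = 6 + S + X (J(S, X) = (((S + 4) + 1) + X) + 1 = (((4 + S) + 1) + X) + 1 = ((5 + S) + X) + 1 = (5 + S + X) + 1 = 6 + S + X)
g(o) = 11 + o**2 + o*(10 + o) (g(o) = (o**2 + (6 + 4 + o)*o) + 11 = (o**2 + (10 + o)*o) + 11 = (o**2 + o*(10 + o)) + 11 = 11 + o**2 + o*(10 + o))
-7*g(7) - 44 = -7*(11 + 7**2 + 7*(10 + 7)) - 44 = -7*(11 + 49 + 7*17) - 44 = -7*(11 + 49 + 119) - 44 = -7*179 - 44 = -1253 - 44 = -1297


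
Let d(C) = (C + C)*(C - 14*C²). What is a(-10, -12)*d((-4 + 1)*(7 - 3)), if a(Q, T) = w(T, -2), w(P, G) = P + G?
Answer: -681408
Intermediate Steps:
w(P, G) = G + P
d(C) = 2*C*(C - 14*C²) (d(C) = (2*C)*(C - 14*C²) = 2*C*(C - 14*C²))
a(Q, T) = -2 + T
a(-10, -12)*d((-4 + 1)*(7 - 3)) = (-2 - 12)*(((-4 + 1)*(7 - 3))²*(2 - 28*(-4 + 1)*(7 - 3))) = -14*(-3*4)²*(2 - (-84)*4) = -14*(-12)²*(2 - 28*(-12)) = -2016*(2 + 336) = -2016*338 = -14*48672 = -681408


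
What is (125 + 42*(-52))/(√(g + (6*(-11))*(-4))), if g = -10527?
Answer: 2059*I*√10263/10263 ≈ 20.324*I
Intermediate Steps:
(125 + 42*(-52))/(√(g + (6*(-11))*(-4))) = (125 + 42*(-52))/(√(-10527 + (6*(-11))*(-4))) = (125 - 2184)/(√(-10527 - 66*(-4))) = -2059/√(-10527 + 264) = -2059*(-I*√10263/10263) = -(-2059)*I*√10263/10263 = 2059*I*√10263/10263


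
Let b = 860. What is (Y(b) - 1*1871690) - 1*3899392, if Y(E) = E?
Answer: -5770222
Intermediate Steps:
(Y(b) - 1*1871690) - 1*3899392 = (860 - 1*1871690) - 1*3899392 = (860 - 1871690) - 3899392 = -1870830 - 3899392 = -5770222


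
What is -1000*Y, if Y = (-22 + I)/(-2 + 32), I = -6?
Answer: 2800/3 ≈ 933.33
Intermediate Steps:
Y = -14/15 (Y = (-22 - 6)/(-2 + 32) = -28/30 = -28*1/30 = -14/15 ≈ -0.93333)
-1000*Y = -1000*(-14/15) = 2800/3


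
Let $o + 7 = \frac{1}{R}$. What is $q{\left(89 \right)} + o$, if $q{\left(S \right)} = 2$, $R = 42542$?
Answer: $- \frac{212709}{42542} \approx -5.0$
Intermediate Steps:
$o = - \frac{297793}{42542}$ ($o = -7 + \frac{1}{42542} = - \frac{297793}{42542} \approx -7.0$)
$q{\left(89 \right)} + o = 2 - \frac{297793}{42542} = - \frac{212709}{42542}$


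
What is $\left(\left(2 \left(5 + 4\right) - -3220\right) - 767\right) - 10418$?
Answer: $-7947$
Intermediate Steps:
$\left(\left(2 \left(5 + 4\right) - -3220\right) - 767\right) - 10418 = \left(\left(2 \cdot 9 + 3220\right) - 767\right) - 10418 = \left(\left(18 + 3220\right) - 767\right) - 10418 = \left(3238 - 767\right) - 10418 = 2471 - 10418 = -7947$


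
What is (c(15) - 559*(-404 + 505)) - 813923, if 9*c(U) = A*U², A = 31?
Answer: -869607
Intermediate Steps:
c(U) = 31*U²/9 (c(U) = (31*U²)/9 = 31*U²/9)
(c(15) - 559*(-404 + 505)) - 813923 = ((31/9)*15² - 559*(-404 + 505)) - 813923 = ((31/9)*225 - 559*101) - 813923 = (775 - 56459) - 813923 = -55684 - 813923 = -869607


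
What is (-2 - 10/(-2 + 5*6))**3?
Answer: -35937/2744 ≈ -13.097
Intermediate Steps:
(-2 - 10/(-2 + 5*6))**3 = (-2 - 10/(-2 + 30))**3 = (-2 - 10/28)**3 = (-2 - 5*1/14)**3 = (-2 - 5/14)**3 = (-33/14)**3 = -35937/2744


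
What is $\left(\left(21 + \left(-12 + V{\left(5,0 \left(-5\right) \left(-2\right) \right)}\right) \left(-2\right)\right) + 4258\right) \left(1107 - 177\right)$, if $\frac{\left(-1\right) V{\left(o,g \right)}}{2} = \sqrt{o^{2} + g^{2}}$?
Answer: $4020390$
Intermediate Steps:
$V{\left(o,g \right)} = - 2 \sqrt{g^{2} + o^{2}}$ ($V{\left(o,g \right)} = - 2 \sqrt{o^{2} + g^{2}} = - 2 \sqrt{g^{2} + o^{2}}$)
$\left(\left(21 + \left(-12 + V{\left(5,0 \left(-5\right) \left(-2\right) \right)}\right) \left(-2\right)\right) + 4258\right) \left(1107 - 177\right) = \left(\left(21 + \left(-12 - 2 \sqrt{\left(0 \left(-5\right) \left(-2\right)\right)^{2} + 5^{2}}\right) \left(-2\right)\right) + 4258\right) \left(1107 - 177\right) = \left(\left(21 + \left(-12 - 2 \sqrt{\left(0 \left(-2\right)\right)^{2} + 25}\right) \left(-2\right)\right) + 4258\right) 930 = \left(\left(21 + \left(-12 - 2 \sqrt{0^{2} + 25}\right) \left(-2\right)\right) + 4258\right) 930 = \left(\left(21 + \left(-12 - 2 \sqrt{0 + 25}\right) \left(-2\right)\right) + 4258\right) 930 = \left(\left(21 + \left(-12 - 2 \sqrt{25}\right) \left(-2\right)\right) + 4258\right) 930 = \left(\left(21 + \left(-12 - 10\right) \left(-2\right)\right) + 4258\right) 930 = \left(\left(21 - -44\right) + 4258\right) 930 = \left(\left(21 + 44\right) + 4258\right) 930 = \left(65 + 4258\right) 930 = 4323 \cdot 930 = 4020390$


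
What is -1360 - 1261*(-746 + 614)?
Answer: 165092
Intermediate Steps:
-1360 - 1261*(-746 + 614) = -1360 - 1261*(-132) = -1360 + 166452 = 165092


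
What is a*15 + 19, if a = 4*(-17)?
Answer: -1001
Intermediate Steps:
a = -68
a*15 + 19 = -68*15 + 19 = -1020 + 19 = -1001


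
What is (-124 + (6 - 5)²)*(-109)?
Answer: 13407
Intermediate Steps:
(-124 + (6 - 5)²)*(-109) = (-124 + 1²)*(-109) = (-124 + 1)*(-109) = -123*(-109) = 13407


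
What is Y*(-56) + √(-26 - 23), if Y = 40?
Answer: -2240 + 7*I ≈ -2240.0 + 7.0*I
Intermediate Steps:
Y*(-56) + √(-26 - 23) = 40*(-56) + √(-26 - 23) = -2240 + √(-49) = -2240 + 7*I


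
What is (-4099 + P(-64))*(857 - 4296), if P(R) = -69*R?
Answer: -1090163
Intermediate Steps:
(-4099 + P(-64))*(857 - 4296) = (-4099 - 69*(-64))*(857 - 4296) = (-4099 + 4416)*(-3439) = 317*(-3439) = -1090163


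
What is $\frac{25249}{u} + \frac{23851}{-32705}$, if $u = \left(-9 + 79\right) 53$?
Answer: $\frac{21065181}{3466730} \approx 6.0764$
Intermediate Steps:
$u = 3710$ ($u = 70 \cdot 53 = 3710$)
$\frac{25249}{u} + \frac{23851}{-32705} = \frac{25249}{3710} + \frac{23851}{-32705} = 25249 \cdot \frac{1}{3710} + 23851 \left(- \frac{1}{32705}\right) = \frac{3607}{530} - \frac{23851}{32705} = \frac{21065181}{3466730}$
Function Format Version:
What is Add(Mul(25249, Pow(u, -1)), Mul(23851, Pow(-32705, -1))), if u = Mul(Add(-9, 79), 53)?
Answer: Rational(21065181, 3466730) ≈ 6.0764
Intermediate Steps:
u = 3710 (u = Mul(70, 53) = 3710)
Add(Mul(25249, Pow(u, -1)), Mul(23851, Pow(-32705, -1))) = Add(Mul(25249, Pow(3710, -1)), Mul(23851, Pow(-32705, -1))) = Add(Mul(25249, Rational(1, 3710)), Mul(23851, Rational(-1, 32705))) = Add(Rational(3607, 530), Rational(-23851, 32705)) = Rational(21065181, 3466730)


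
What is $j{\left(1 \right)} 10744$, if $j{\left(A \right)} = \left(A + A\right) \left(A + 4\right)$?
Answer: $107440$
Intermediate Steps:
$j{\left(A \right)} = 2 A \left(4 + A\right)$
$j{\left(1 \right)} 10744 = 2 \cdot 1 \left(4 + 1\right) 10744 = 2 \cdot 1 \cdot 5 \cdot 10744 = 10 \cdot 10744 = 107440$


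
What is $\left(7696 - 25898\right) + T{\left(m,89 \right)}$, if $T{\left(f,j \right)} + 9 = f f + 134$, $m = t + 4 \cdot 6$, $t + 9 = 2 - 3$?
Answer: $-17881$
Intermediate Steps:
$t = -10$ ($t = -9 + \left(2 - 3\right) = -9 - 1 = -10$)
$m = 14$ ($m = -10 + 4 \cdot 6 = -10 + 24 = 14$)
$T{\left(f,j \right)} = 125 + f^{2}$ ($T{\left(f,j \right)} = -9 + \left(f f + 134\right) = -9 + \left(f^{2} + 134\right) = -9 + \left(134 + f^{2}\right) = 125 + f^{2}$)
$\left(7696 - 25898\right) + T{\left(m,89 \right)} = \left(7696 - 25898\right) + \left(125 + 14^{2}\right) = -18202 + \left(125 + 196\right) = -18202 + 321 = -17881$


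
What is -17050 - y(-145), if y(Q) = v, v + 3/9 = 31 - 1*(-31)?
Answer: -51335/3 ≈ -17112.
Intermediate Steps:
v = 185/3 (v = -1/3 + (31 - 1*(-31)) = -1/3 + (31 + 31) = -1/3 + 62 = 185/3 ≈ 61.667)
y(Q) = 185/3
-17050 - y(-145) = -17050 - 1*185/3 = -17050 - 185/3 = -51335/3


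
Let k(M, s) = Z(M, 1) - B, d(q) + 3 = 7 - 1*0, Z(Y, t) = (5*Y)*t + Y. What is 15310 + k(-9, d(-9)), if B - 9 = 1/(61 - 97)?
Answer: 548893/36 ≈ 15247.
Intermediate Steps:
Z(Y, t) = Y + 5*Y*t (Z(Y, t) = 5*Y*t + Y = Y + 5*Y*t)
B = 323/36 (B = 9 + 1/(61 - 97) = 9 + 1/(-36) = 9 - 1/36 = 323/36 ≈ 8.9722)
d(q) = 4 (d(q) = -3 + (7 - 1*0) = -3 + (7 + 0) = -3 + 7 = 4)
k(M, s) = -323/36 + 6*M (k(M, s) = M*(1 + 5*1) - 1*323/36 = M*(1 + 5) - 323/36 = M*6 - 323/36 = 6*M - 323/36 = -323/36 + 6*M)
15310 + k(-9, d(-9)) = 15310 + (-323/36 + 6*(-9)) = 15310 + (-323/36 - 54) = 15310 - 2267/36 = 548893/36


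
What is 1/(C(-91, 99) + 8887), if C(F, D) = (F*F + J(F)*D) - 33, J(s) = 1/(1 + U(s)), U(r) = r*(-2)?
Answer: 61/1045268 ≈ 5.8358e-5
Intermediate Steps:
U(r) = -2*r
J(s) = 1/(1 - 2*s)
C(F, D) = -33 + F² - D/(-1 + 2*F) (C(F, D) = (F*F + (-1/(-1 + 2*F))*D) - 33 = (F² - D/(-1 + 2*F)) - 33 = -33 + F² - D/(-1 + 2*F))
1/(C(-91, 99) + 8887) = 1/((-1*99 + (-1 + 2*(-91))*(-33 + (-91)²))/(-1 + 2*(-91)) + 8887) = 1/((-99 + (-1 - 182)*(-33 + 8281))/(-1 - 182) + 8887) = 1/((-99 - 183*8248)/(-183) + 8887) = 1/(-(-99 - 1509384)/183 + 8887) = 1/(-1/183*(-1509483) + 8887) = 1/(503161/61 + 8887) = 1/(1045268/61) = 61/1045268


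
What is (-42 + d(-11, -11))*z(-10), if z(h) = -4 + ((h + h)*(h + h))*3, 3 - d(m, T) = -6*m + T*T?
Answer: -270296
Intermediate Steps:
d(m, T) = 3 - T**2 + 6*m (d(m, T) = 3 - (-6*m + T*T) = 3 - (-6*m + T**2) = 3 - (T**2 - 6*m) = 3 + (-T**2 + 6*m) = 3 - T**2 + 6*m)
z(h) = -4 + 12*h**2 (z(h) = -4 + ((2*h)*(2*h))*3 = -4 + (4*h**2)*3 = -4 + 12*h**2)
(-42 + d(-11, -11))*z(-10) = (-42 + (3 - 1*(-11)**2 + 6*(-11)))*(-4 + 12*(-10)**2) = (-42 + (3 - 1*121 - 66))*(-4 + 12*100) = (-42 + (3 - 121 - 66))*(-4 + 1200) = (-42 - 184)*1196 = -226*1196 = -270296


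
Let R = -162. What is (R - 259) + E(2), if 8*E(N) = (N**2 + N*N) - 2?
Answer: -1681/4 ≈ -420.25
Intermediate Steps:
E(N) = -1/4 + N**2/4 (E(N) = ((N**2 + N*N) - 2)/8 = ((N**2 + N**2) - 2)/8 = (2*N**2 - 2)/8 = (-2 + 2*N**2)/8 = -1/4 + N**2/4)
(R - 259) + E(2) = (-162 - 259) + (-1/4 + (1/4)*2**2) = -421 + (-1/4 + (1/4)*4) = -421 + (-1/4 + 1) = -421 + 3/4 = -1681/4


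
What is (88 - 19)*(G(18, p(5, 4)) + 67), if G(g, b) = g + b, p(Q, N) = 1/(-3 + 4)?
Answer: 5934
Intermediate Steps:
p(Q, N) = 1 (p(Q, N) = 1/1 = 1)
G(g, b) = b + g
(88 - 19)*(G(18, p(5, 4)) + 67) = (88 - 19)*((1 + 18) + 67) = 69*(19 + 67) = 69*86 = 5934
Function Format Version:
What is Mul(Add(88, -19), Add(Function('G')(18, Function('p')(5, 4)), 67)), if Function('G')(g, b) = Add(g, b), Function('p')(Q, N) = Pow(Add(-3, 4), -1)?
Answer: 5934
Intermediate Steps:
Function('p')(Q, N) = 1 (Function('p')(Q, N) = Pow(1, -1) = 1)
Function('G')(g, b) = Add(b, g)
Mul(Add(88, -19), Add(Function('G')(18, Function('p')(5, 4)), 67)) = Mul(Add(88, -19), Add(Add(1, 18), 67)) = Mul(69, Add(19, 67)) = Mul(69, 86) = 5934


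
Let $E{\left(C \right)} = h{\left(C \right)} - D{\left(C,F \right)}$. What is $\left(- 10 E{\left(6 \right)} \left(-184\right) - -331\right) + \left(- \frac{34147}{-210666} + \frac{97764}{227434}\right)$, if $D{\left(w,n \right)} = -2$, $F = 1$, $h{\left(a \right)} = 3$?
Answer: $\frac{228341728799993}{23956305522} \approx 9531.6$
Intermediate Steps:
$E{\left(C \right)} = 5$ ($E{\left(C \right)} = 3 - -2 = 3 + 2 = 5$)
$\left(- 10 E{\left(6 \right)} \left(-184\right) - -331\right) + \left(- \frac{34147}{-210666} + \frac{97764}{227434}\right) = \left(\left(-10\right) 5 \left(-184\right) - -331\right) + \left(- \frac{34147}{-210666} + \frac{97764}{227434}\right) = \left(\left(-50\right) \left(-184\right) + 331\right) + \left(\left(-34147\right) \left(- \frac{1}{210666}\right) + 97764 \cdot \frac{1}{227434}\right) = \left(9200 + 331\right) + \left(\frac{34147}{210666} + \frac{48882}{113717}\right) = 9531 + \frac{14180869811}{23956305522} = \frac{228341728799993}{23956305522}$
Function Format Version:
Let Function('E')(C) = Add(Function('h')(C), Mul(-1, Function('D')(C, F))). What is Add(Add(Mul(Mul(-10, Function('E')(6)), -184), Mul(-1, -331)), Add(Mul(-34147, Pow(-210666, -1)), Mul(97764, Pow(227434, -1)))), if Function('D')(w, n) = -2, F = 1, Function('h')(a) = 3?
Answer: Rational(228341728799993, 23956305522) ≈ 9531.6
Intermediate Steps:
Function('E')(C) = 5 (Function('E')(C) = Add(3, Mul(-1, -2)) = Add(3, 2) = 5)
Add(Add(Mul(Mul(-10, Function('E')(6)), -184), Mul(-1, -331)), Add(Mul(-34147, Pow(-210666, -1)), Mul(97764, Pow(227434, -1)))) = Add(Add(Mul(Mul(-10, 5), -184), Mul(-1, -331)), Add(Mul(-34147, Pow(-210666, -1)), Mul(97764, Pow(227434, -1)))) = Add(Add(Mul(-50, -184), 331), Add(Mul(-34147, Rational(-1, 210666)), Mul(97764, Rational(1, 227434)))) = Add(Add(9200, 331), Add(Rational(34147, 210666), Rational(48882, 113717))) = Add(9531, Rational(14180869811, 23956305522)) = Rational(228341728799993, 23956305522)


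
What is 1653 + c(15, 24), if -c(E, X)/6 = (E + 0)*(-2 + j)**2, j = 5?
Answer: 843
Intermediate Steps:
c(E, X) = -54*E (c(E, X) = -6*(E + 0)*(-2 + 5)**2 = -6*E*3**2 = -6*E*9 = -54*E)
1653 + c(15, 24) = 1653 - 54*15 = 1653 - 810 = 843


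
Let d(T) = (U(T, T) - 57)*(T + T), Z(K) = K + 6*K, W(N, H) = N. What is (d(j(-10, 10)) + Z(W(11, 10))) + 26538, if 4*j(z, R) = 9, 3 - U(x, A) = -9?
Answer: 52825/2 ≈ 26413.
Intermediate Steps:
U(x, A) = 12 (U(x, A) = 3 - 1*(-9) = 3 + 9 = 12)
j(z, R) = 9/4 (j(z, R) = (1/4)*9 = 9/4)
Z(K) = 7*K
d(T) = -90*T (d(T) = (12 - 57)*(T + T) = -90*T)
(d(j(-10, 10)) + Z(W(11, 10))) + 26538 = (-90*9/4 + 7*11) + 26538 = (-405/2 + 77) + 26538 = -251/2 + 26538 = 52825/2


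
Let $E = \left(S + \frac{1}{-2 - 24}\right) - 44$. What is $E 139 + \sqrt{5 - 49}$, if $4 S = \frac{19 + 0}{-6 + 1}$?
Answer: $- \frac{1625883}{260} + 2 i \sqrt{11} \approx -6253.4 + 6.6332 i$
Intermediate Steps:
$S = - \frac{19}{20}$ ($S = \frac{\left(19 + 0\right) \frac{1}{-6 + 1}}{4} = \frac{19 \frac{1}{-5}}{4} = \frac{19 \left(- \frac{1}{5}\right)}{4} = \frac{1}{4} \left(- \frac{19}{5}\right) = - \frac{19}{20} \approx -0.95$)
$E = - \frac{11697}{260}$ ($E = \left(- \frac{19}{20} + \frac{1}{-2 - 24}\right) - 44 = \left(- \frac{19}{20} + \frac{1}{-26}\right) - 44 = \left(- \frac{19}{20} - \frac{1}{26}\right) - 44 = - \frac{257}{260} - 44 = - \frac{11697}{260} \approx -44.988$)
$E 139 + \sqrt{5 - 49} = \left(- \frac{11697}{260}\right) 139 + \sqrt{5 - 49} = - \frac{1625883}{260} + \sqrt{-44} = - \frac{1625883}{260} + 2 i \sqrt{11}$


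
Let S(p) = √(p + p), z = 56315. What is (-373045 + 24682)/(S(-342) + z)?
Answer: -19618062345/3171379909 + 2090178*I*√19/3171379909 ≈ -6.186 + 0.0028728*I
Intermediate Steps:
S(p) = √2*√p (S(p) = √(2*p) = √2*√p)
(-373045 + 24682)/(S(-342) + z) = (-373045 + 24682)/(√2*√(-342) + 56315) = -348363/(√2*(3*I*√38) + 56315) = -348363/(6*I*√19 + 56315) = -348363/(56315 + 6*I*√19)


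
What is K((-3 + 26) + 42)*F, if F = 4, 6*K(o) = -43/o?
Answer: -86/195 ≈ -0.44103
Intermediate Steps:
K(o) = -43/(6*o) (K(o) = (-43/o)/6 = -43/(6*o))
K((-3 + 26) + 42)*F = -43/(6*((-3 + 26) + 42))*4 = -43/(6*(23 + 42))*4 = -43/6/65*4 = -43/6*1/65*4 = -43/390*4 = -86/195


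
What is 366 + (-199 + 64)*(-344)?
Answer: 46806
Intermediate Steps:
366 + (-199 + 64)*(-344) = 366 - 135*(-344) = 366 + 46440 = 46806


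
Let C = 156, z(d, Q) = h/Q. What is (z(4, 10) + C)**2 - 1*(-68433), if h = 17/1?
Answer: 9330229/100 ≈ 93302.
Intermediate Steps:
h = 17 (h = 17*1 = 17)
z(d, Q) = 17/Q
(z(4, 10) + C)**2 - 1*(-68433) = (17/10 + 156)**2 - 1*(-68433) = (17*(1/10) + 156)**2 + 68433 = (17/10 + 156)**2 + 68433 = (1577/10)**2 + 68433 = 2486929/100 + 68433 = 9330229/100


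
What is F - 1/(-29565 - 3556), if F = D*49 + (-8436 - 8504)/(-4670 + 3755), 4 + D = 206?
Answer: 60105407545/6061143 ≈ 9916.5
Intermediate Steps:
D = 202 (D = -4 + 206 = 202)
F = 1814722/183 (F = 202*49 + (-8436 - 8504)/(-4670 + 3755) = 9898 - 16940/(-915) = 9898 - 16940*(-1/915) = 9898 + 3388/183 = 1814722/183 ≈ 9916.5)
F - 1/(-29565 - 3556) = 1814722/183 - 1/(-29565 - 3556) = 1814722/183 - 1/(-33121) = 1814722/183 - 1*(-1/33121) = 1814722/183 + 1/33121 = 60105407545/6061143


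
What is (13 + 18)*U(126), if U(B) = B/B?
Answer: 31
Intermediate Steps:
U(B) = 1
(13 + 18)*U(126) = (13 + 18)*1 = 31*1 = 31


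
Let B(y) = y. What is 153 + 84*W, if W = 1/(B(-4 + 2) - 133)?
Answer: 6857/45 ≈ 152.38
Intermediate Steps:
W = -1/135 (W = 1/((-4 + 2) - 133) = 1/(-2 - 133) = 1/(-135) = -1/135 ≈ -0.0074074)
153 + 84*W = 153 + 84*(-1/135) = 153 - 28/45 = 6857/45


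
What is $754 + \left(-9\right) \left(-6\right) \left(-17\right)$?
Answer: $-164$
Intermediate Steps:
$754 + \left(-9\right) \left(-6\right) \left(-17\right) = 754 + 54 \left(-17\right) = 754 - 918 = -164$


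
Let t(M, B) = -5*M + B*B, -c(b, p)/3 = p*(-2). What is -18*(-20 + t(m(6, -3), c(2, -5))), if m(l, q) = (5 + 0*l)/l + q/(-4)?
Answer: -31395/2 ≈ -15698.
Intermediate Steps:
m(l, q) = 5/l - q/4 (m(l, q) = (5 + 0)/l + q*(-1/4) = 5/l - q/4)
c(b, p) = 6*p (c(b, p) = -3*p*(-2) = -(-6)*p = 6*p)
t(M, B) = B**2 - 5*M (t(M, B) = -5*M + B**2 = B**2 - 5*M)
-18*(-20 + t(m(6, -3), c(2, -5))) = -18*(-20 + ((6*(-5))**2 - 5*(5/6 - 1/4*(-3)))) = -18*(-20 + ((-30)**2 - 5*(5*(1/6) + 3/4))) = -18*(-20 + (900 - 5*(5/6 + 3/4))) = -18*(-20 + (900 - 5*19/12)) = -18*(-20 + (900 - 95/12)) = -18*(-20 + 10705/12) = -18*10465/12 = -31395/2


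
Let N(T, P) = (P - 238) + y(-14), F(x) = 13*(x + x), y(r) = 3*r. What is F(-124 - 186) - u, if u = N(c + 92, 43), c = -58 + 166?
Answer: -7823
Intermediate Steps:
c = 108
F(x) = 26*x (F(x) = 13*(2*x) = 26*x)
N(T, P) = -280 + P (N(T, P) = (P - 238) + 3*(-14) = (-238 + P) - 42 = -280 + P)
u = -237 (u = -280 + 43 = -237)
F(-124 - 186) - u = 26*(-124 - 186) - 1*(-237) = 26*(-310) + 237 = -8060 + 237 = -7823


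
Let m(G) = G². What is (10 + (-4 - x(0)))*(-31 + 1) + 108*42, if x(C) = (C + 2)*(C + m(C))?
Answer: 4356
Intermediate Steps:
x(C) = (2 + C)*(C + C²) (x(C) = (C + 2)*(C + C²) = (2 + C)*(C + C²))
(10 + (-4 - x(0)))*(-31 + 1) + 108*42 = (10 + (-4 - 0*(2 + 0² + 3*0)))*(-31 + 1) + 108*42 = (10 + (-4 - 0*(2 + 0 + 0)))*(-30) + 4536 = (10 + (-4 - 0*2))*(-30) + 4536 = (10 + (-4 - 1*0))*(-30) + 4536 = (10 + (-4 + 0))*(-30) + 4536 = (10 - 4)*(-30) + 4536 = 6*(-30) + 4536 = -180 + 4536 = 4356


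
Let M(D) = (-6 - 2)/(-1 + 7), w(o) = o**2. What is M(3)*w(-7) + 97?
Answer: 95/3 ≈ 31.667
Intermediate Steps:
M(D) = -4/3 (M(D) = -8/6 = -8*1/6 = -4/3)
M(3)*w(-7) + 97 = -4/3*(-7)**2 + 97 = -4/3*49 + 97 = -196/3 + 97 = 95/3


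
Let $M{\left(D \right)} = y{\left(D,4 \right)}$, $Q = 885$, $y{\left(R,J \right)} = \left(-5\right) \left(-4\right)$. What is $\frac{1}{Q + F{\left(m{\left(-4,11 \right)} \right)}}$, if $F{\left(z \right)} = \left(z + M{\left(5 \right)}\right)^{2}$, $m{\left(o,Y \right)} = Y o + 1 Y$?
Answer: $\frac{1}{1054} \approx 0.00094877$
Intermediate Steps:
$m{\left(o,Y \right)} = Y + Y o$ ($m{\left(o,Y \right)} = Y o + Y = Y + Y o$)
$y{\left(R,J \right)} = 20$
$M{\left(D \right)} = 20$
$F{\left(z \right)} = \left(20 + z\right)^{2}$ ($F{\left(z \right)} = \left(z + 20\right)^{2} = \left(20 + z\right)^{2}$)
$\frac{1}{Q + F{\left(m{\left(-4,11 \right)} \right)}} = \frac{1}{885 + \left(20 + 11 \left(1 - 4\right)\right)^{2}} = \frac{1}{885 + \left(20 + 11 \left(-3\right)\right)^{2}} = \frac{1}{885 + \left(20 - 33\right)^{2}} = \frac{1}{885 + \left(-13\right)^{2}} = \frac{1}{885 + 169} = \frac{1}{1054}$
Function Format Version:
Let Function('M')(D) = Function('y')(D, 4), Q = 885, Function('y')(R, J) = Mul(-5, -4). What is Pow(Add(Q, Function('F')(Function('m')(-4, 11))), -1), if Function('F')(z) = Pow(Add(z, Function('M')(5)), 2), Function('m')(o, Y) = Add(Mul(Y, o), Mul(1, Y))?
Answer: Rational(1, 1054) ≈ 0.00094877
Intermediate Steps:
Function('m')(o, Y) = Add(Y, Mul(Y, o)) (Function('m')(o, Y) = Add(Mul(Y, o), Y) = Add(Y, Mul(Y, o)))
Function('y')(R, J) = 20
Function('M')(D) = 20
Function('F')(z) = Pow(Add(20, z), 2) (Function('F')(z) = Pow(Add(z, 20), 2) = Pow(Add(20, z), 2))
Pow(Add(Q, Function('F')(Function('m')(-4, 11))), -1) = Pow(Add(885, Pow(Add(20, Mul(11, Add(1, -4))), 2)), -1) = Pow(Add(885, Pow(Add(20, Mul(11, -3)), 2)), -1) = Pow(Add(885, Pow(Add(20, -33), 2)), -1) = Pow(Add(885, Pow(-13, 2)), -1) = Pow(Add(885, 169), -1) = Pow(1054, -1) = Rational(1, 1054)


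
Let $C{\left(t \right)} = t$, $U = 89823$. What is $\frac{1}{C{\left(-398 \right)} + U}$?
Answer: $\frac{1}{89425} \approx 1.1183 \cdot 10^{-5}$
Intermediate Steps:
$\frac{1}{C{\left(-398 \right)} + U} = \frac{1}{-398 + 89823} = \frac{1}{89425}$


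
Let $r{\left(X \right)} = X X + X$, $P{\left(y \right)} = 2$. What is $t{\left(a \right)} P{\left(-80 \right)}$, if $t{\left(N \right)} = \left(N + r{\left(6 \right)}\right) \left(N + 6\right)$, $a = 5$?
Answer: $1034$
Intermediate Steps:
$r{\left(X \right)} = X + X^{2}$ ($r{\left(X \right)} = X^{2} + X = X + X^{2}$)
$t{\left(N \right)} = \left(6 + N\right) \left(42 + N\right)$ ($t{\left(N \right)} = \left(N + 6 \left(1 + 6\right)\right) \left(N + 6\right) = \left(N + 6 \cdot 7\right) \left(6 + N\right) = \left(N + 42\right) \left(6 + N\right) = \left(42 + N\right) \left(6 + N\right) = \left(6 + N\right) \left(42 + N\right)$)
$t{\left(a \right)} P{\left(-80 \right)} = \left(252 + 5^{2} + 48 \cdot 5\right) 2 = \left(252 + 25 + 240\right) 2 = 517 \cdot 2 = 1034$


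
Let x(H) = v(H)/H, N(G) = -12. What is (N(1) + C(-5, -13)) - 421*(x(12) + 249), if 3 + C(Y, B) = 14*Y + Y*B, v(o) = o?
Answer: -105270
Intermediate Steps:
C(Y, B) = -3 + 14*Y + B*Y (C(Y, B) = -3 + (14*Y + Y*B) = -3 + (14*Y + B*Y) = -3 + 14*Y + B*Y)
x(H) = 1 (x(H) = H/H = 1)
(N(1) + C(-5, -13)) - 421*(x(12) + 249) = (-12 + (-3 + 14*(-5) - 13*(-5))) - 421*(1 + 249) = (-12 + (-3 - 70 + 65)) - 421*250 = (-12 - 8) - 105250 = -20 - 105250 = -105270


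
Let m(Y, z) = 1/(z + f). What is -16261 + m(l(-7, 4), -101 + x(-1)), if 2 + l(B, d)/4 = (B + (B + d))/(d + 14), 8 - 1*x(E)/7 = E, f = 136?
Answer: -1593577/98 ≈ -16261.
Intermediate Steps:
x(E) = 56 - 7*E
l(B, d) = -8 + 4*(d + 2*B)/(14 + d) (l(B, d) = -8 + 4*((B + (B + d))/(d + 14)) = -8 + 4*((d + 2*B)/(14 + d)) = -8 + 4*(d + 2*B)/(14 + d))
m(Y, z) = 1/(136 + z) (m(Y, z) = 1/(z + 136) = 1/(136 + z))
-16261 + m(l(-7, 4), -101 + x(-1)) = -16261 + 1/(136 + (-101 + (56 - 7*(-1)))) = -16261 + 1/(136 + (-101 + (56 + 7))) = -16261 + 1/(136 + (-101 + 63)) = -16261 + 1/(136 - 38) = -16261 + 1/98 = -1593577/98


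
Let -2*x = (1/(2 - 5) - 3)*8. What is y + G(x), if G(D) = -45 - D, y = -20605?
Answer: -61990/3 ≈ -20663.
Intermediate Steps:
x = 40/3 (x = -(1/(2 - 5) - 3)*8/2 = -(1/(-3) - 3)*8/2 = -(-1/3 - 3)*8/2 = -(-5)*8/3 = -1/2*(-80/3) = 40/3 ≈ 13.333)
y + G(x) = -20605 + (-45 - 1*40/3) = -20605 + (-45 - 40/3) = -20605 - 175/3 = -61990/3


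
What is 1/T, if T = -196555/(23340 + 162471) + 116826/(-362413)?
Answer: -67340321943/92941643101 ≈ -0.72454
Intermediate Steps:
T = -92941643101/67340321943 (T = -196555/185811 + 116826*(-1/362413) = -196555*1/185811 - 116826/362413 = -196555/185811 - 116826/362413 = -92941643101/67340321943 ≈ -1.3802)
1/T = 1/(-92941643101/67340321943) = -67340321943/92941643101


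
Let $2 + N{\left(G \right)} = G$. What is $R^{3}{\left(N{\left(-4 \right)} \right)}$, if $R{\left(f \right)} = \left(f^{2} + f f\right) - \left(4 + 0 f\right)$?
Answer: $314432$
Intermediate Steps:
$N{\left(G \right)} = -2 + G$
$R{\left(f \right)} = -4 + 2 f^{2}$ ($R{\left(f \right)} = \left(f^{2} + f^{2}\right) + \left(-4 + 0\right) = 2 f^{2} - 4 = -4 + 2 f^{2}$)
$R^{3}{\left(N{\left(-4 \right)} \right)} = \left(-4 + 2 \left(-2 - 4\right)^{2}\right)^{3} = \left(-4 + 2 \left(-6\right)^{2}\right)^{3} = \left(-4 + 2 \cdot 36\right)^{3} = \left(-4 + 72\right)^{3} = 68^{3} = 314432$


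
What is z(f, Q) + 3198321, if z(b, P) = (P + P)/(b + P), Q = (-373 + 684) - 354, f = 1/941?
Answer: 64705272614/20231 ≈ 3.1983e+6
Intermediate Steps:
f = 1/941 ≈ 0.0010627
Q = -43 (Q = 311 - 354 = -43)
z(b, P) = 2*P/(P + b) (z(b, P) = (2*P)/(P + b) = 2*P/(P + b))
z(f, Q) + 3198321 = 2*(-43)/(-43 + 1/941) + 3198321 = 2*(-43)/(-40462/941) + 3198321 = 2*(-43)*(-941/40462) + 3198321 = 40463/20231 + 3198321 = 64705272614/20231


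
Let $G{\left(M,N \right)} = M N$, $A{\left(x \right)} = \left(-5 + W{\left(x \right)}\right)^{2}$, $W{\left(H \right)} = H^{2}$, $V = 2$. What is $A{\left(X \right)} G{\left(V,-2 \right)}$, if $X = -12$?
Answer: $-77284$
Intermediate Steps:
$A{\left(x \right)} = \left(-5 + x^{2}\right)^{2}$
$A{\left(X \right)} G{\left(V,-2 \right)} = \left(-5 + \left(-12\right)^{2}\right)^{2} \cdot 2 \left(-2\right) = \left(-5 + 144\right)^{2} \left(-4\right) = 139^{2} \left(-4\right) = 19321 \left(-4\right) = -77284$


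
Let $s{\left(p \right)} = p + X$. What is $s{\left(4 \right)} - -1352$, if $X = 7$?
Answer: $1363$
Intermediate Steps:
$s{\left(p \right)} = 7 + p$ ($s{\left(p \right)} = p + 7 = 7 + p$)
$s{\left(4 \right)} - -1352 = \left(7 + 4\right) - -1352 = 11 + 1352 = 1363$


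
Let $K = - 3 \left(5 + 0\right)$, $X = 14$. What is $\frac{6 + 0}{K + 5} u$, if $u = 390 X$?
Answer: $-3276$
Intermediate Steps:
$K = -15$ ($K = \left(-3\right) 5 = -15$)
$u = 5460$ ($u = 390 \cdot 14 = 5460$)
$\frac{6 + 0}{K + 5} u = \frac{6 + 0}{-15 + 5} \cdot 5460 = \frac{6}{-10} \cdot 5460 = 6 \left(- \frac{1}{10}\right) 5460 = \left(- \frac{3}{5}\right) 5460 = -3276$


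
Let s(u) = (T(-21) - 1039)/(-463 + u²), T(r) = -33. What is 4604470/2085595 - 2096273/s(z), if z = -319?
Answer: 44287247916018247/223575784 ≈ 1.9809e+8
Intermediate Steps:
s(u) = -1072/(-463 + u²) (s(u) = (-33 - 1039)/(-463 + u²) = -1072/(-463 + u²))
4604470/2085595 - 2096273/s(z) = 4604470/2085595 - 2096273/((-1072/(-463 + (-319)²))) = 4604470*(1/2085595) - 2096273/((-1072/(-463 + 101761))) = 920894/417119 - 2096273/((-1072/101298)) = 920894/417119 - 2096273/((-1072*1/101298)) = 920894/417119 - 2096273/(-536/50649) = 920894/417119 - 2096273*(-50649/536) = 920894/417119 + 106174131177/536 = 44287247916018247/223575784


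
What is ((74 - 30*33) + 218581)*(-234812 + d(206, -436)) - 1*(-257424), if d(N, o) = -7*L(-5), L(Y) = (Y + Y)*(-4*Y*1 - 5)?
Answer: -50881548306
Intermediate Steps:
L(Y) = 2*Y*(-5 - 4*Y) (L(Y) = (2*Y)*(-4*Y - 5) = (2*Y)*(-5 - 4*Y) = 2*Y*(-5 - 4*Y))
d(N, o) = 1050 (d(N, o) = -(-14)*(-5)*(5 + 4*(-5)) = -(-14)*(-5)*(5 - 20) = -(-14)*(-5)*(-15) = -7*(-150) = 1050)
((74 - 30*33) + 218581)*(-234812 + d(206, -436)) - 1*(-257424) = ((74 - 30*33) + 218581)*(-234812 + 1050) - 1*(-257424) = ((74 - 990) + 218581)*(-233762) + 257424 = (-916 + 218581)*(-233762) + 257424 = 217665*(-233762) + 257424 = -50881805730 + 257424 = -50881548306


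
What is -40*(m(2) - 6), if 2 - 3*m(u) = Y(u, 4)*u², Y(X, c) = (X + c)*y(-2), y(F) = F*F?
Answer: 4480/3 ≈ 1493.3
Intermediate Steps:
y(F) = F²
Y(X, c) = 4*X + 4*c (Y(X, c) = (X + c)*(-2)² = (X + c)*4 = 4*X + 4*c)
m(u) = ⅔ - u²*(16 + 4*u)/3 (m(u) = ⅔ - (4*u + 4*4)*u²/3 = ⅔ - (4*u + 16)*u²/3 = ⅔ - (16 + 4*u)*u²/3 = ⅔ - u²*(16 + 4*u)/3)
-40*(m(2) - 6) = -40*((⅔ - 4/3*2²*(4 + 2)) - 6) = -40*((⅔ - 4/3*4*6) - 6) = -40*((⅔ - 32) - 6) = -40*(-94/3 - 6) = -40*(-112/3) = 4480/3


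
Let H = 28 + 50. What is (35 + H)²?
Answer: 12769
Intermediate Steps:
H = 78
(35 + H)² = (35 + 78)² = 113² = 12769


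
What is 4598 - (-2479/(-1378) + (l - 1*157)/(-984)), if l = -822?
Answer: 3115439449/677976 ≈ 4595.2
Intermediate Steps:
4598 - (-2479/(-1378) + (l - 1*157)/(-984)) = 4598 - (-2479/(-1378) + (-822 - 1*157)/(-984)) = 4598 - (-2479*(-1/1378) + (-822 - 157)*(-1/984)) = 4598 - (2479/1378 - 979*(-1/984)) = 4598 - (2479/1378 + 979/984) = 4598 - 1*1894199/677976 = 4598 - 1894199/677976 = 3115439449/677976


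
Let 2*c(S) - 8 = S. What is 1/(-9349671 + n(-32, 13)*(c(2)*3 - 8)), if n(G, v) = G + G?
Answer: -1/9350119 ≈ -1.0695e-7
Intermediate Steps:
c(S) = 4 + S/2
n(G, v) = 2*G
1/(-9349671 + n(-32, 13)*(c(2)*3 - 8)) = 1/(-9349671 + (2*(-32))*((4 + (1/2)*2)*3 - 8)) = 1/(-9349671 - 64*((4 + 1)*3 - 8)) = 1/(-9349671 - 64*(5*3 - 8)) = 1/(-9349671 - 64*(15 - 8)) = 1/(-9349671 - 64*7) = 1/(-9349671 - 448) = 1/(-9350119) = -1/9350119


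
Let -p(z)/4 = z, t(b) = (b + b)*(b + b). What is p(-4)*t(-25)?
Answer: 40000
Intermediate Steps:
t(b) = 4*b² (t(b) = (2*b)*(2*b) = 4*b²)
p(z) = -4*z
p(-4)*t(-25) = (-4*(-4))*(4*(-25)²) = 16*(4*625) = 16*2500 = 40000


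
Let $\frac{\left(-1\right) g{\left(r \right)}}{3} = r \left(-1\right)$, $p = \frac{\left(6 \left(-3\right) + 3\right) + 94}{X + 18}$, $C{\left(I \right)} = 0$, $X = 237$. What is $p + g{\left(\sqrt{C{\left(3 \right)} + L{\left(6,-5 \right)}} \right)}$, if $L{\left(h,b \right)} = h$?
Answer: $\frac{79}{255} + 3 \sqrt{6} \approx 7.6583$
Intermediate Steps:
$p = \frac{79}{255}$ ($p = \frac{\left(6 \left(-3\right) + 3\right) + 94}{237 + 18} = \frac{\left(-18 + 3\right) + 94}{255} = \left(-15 + 94\right) \frac{1}{255} = 79 \cdot \frac{1}{255} = \frac{79}{255} \approx 0.3098$)
$g{\left(r \right)} = 3 r$ ($g{\left(r \right)} = - 3 r \left(-1\right) = - 3 \left(- r\right) = 3 r$)
$p + g{\left(\sqrt{C{\left(3 \right)} + L{\left(6,-5 \right)}} \right)} = \frac{79}{255} + 3 \sqrt{0 + 6} = \frac{79}{255} + 3 \sqrt{6}$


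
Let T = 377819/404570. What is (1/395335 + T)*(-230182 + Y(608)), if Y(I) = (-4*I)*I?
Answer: -25524140629232753/15994068095 ≈ -1.5959e+6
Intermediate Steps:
Y(I) = -4*I²
T = 377819/404570 (T = 377819*(1/404570) = 377819/404570 ≈ 0.93388)
(1/395335 + T)*(-230182 + Y(608)) = (1/395335 + 377819/404570)*(-230182 - 4*608²) = (1/395335 + 377819/404570)*(-230182 - 4*369664) = 29873095787*(-230182 - 1478656)/31988136190 = (29873095787/31988136190)*(-1708838) = -25524140629232753/15994068095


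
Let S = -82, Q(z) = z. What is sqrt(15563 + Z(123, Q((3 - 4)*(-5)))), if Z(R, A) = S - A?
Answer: 2*sqrt(3869) ≈ 124.40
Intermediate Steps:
Z(R, A) = -82 - A
sqrt(15563 + Z(123, Q((3 - 4)*(-5)))) = sqrt(15563 + (-82 - (3 - 4)*(-5))) = sqrt(15563 + (-82 - (-1)*(-5))) = sqrt(15563 + (-82 - 1*5)) = sqrt(15563 + (-82 - 5)) = sqrt(15563 - 87) = sqrt(15476) = 2*sqrt(3869)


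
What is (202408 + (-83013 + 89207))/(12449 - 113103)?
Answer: -104301/50327 ≈ -2.0725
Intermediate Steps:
(202408 + (-83013 + 89207))/(12449 - 113103) = (202408 + 6194)/(-100654) = 208602*(-1/100654) = -104301/50327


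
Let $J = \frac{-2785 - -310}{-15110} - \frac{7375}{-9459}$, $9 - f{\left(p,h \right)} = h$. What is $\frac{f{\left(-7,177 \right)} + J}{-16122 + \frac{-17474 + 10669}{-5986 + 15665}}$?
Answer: $\frac{46220390120111}{4460751508216014} \approx 0.010362$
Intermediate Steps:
$f{\left(p,h \right)} = 9 - h$
$J = \frac{26969455}{28585098}$ ($J = \left(-2785 + 310\right) \left(- \frac{1}{15110}\right) - - \frac{7375}{9459} = \left(-2475\right) \left(- \frac{1}{15110}\right) + \frac{7375}{9459} = \frac{495}{3022} + \frac{7375}{9459} = \frac{26969455}{28585098} \approx 0.94348$)
$\frac{f{\left(-7,177 \right)} + J}{-16122 + \frac{-17474 + 10669}{-5986 + 15665}} = \frac{\left(9 - 177\right) + \frac{26969455}{28585098}}{-16122 + \frac{-17474 + 10669}{-5986 + 15665}} = \frac{\left(9 - 177\right) + \frac{26969455}{28585098}}{-16122 - \frac{6805}{9679}} = \frac{-168 + \frac{26969455}{28585098}}{-16122 - \frac{6805}{9679}} = - \frac{4775327009}{28585098 \left(-16122 - \frac{6805}{9679}\right)} = - \frac{4775327009}{28585098 \left(- \frac{156051643}{9679}\right)} = \left(- \frac{4775327009}{28585098}\right) \left(- \frac{9679}{156051643}\right) = \frac{46220390120111}{4460751508216014}$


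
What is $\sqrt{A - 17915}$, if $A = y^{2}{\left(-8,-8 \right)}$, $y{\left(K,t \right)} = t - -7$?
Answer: $13 i \sqrt{106} \approx 133.84 i$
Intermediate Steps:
$y{\left(K,t \right)} = 7 + t$ ($y{\left(K,t \right)} = t + 7 = 7 + t$)
$A = 1$ ($A = \left(7 - 8\right)^{2} = \left(-1\right)^{2} = 1$)
$\sqrt{A - 17915} = \sqrt{1 - 17915} = \sqrt{-17914} = 13 i \sqrt{106}$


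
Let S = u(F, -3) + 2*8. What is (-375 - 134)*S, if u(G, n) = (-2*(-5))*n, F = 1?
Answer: 7126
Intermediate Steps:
u(G, n) = 10*n
S = -14 (S = 10*(-3) + 2*8 = -30 + 16 = -14)
(-375 - 134)*S = (-375 - 134)*(-14) = -509*(-14) = 7126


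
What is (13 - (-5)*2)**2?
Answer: 529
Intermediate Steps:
(13 - (-5)*2)**2 = (13 - 1*(-10))**2 = (13 + 10)**2 = 23**2 = 529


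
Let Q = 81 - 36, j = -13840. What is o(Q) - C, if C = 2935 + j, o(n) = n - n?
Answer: 10905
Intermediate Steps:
Q = 45
o(n) = 0
C = -10905 (C = 2935 - 13840 = -10905)
o(Q) - C = 0 - 1*(-10905) = 0 + 10905 = 10905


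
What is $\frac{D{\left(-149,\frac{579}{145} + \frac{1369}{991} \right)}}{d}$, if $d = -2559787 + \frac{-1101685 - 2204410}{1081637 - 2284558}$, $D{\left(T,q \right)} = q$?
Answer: $- \frac{464504335387}{221234131904364870} \approx -2.0996 \cdot 10^{-6}$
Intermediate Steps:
$d = - \frac{3079218231732}{1202921}$ ($d = -2559787 - \frac{3306095}{-1202921} = -2559787 - - \frac{3306095}{1202921} = -2559787 + \frac{3306095}{1202921} = - \frac{3079218231732}{1202921} \approx -2.5598 \cdot 10^{6}$)
$\frac{D{\left(-149,\frac{579}{145} + \frac{1369}{991} \right)}}{d} = \frac{\frac{579}{145} + \frac{1369}{991}}{- \frac{3079218231732}{1202921}} = \left(579 \cdot \frac{1}{145} + 1369 \cdot \frac{1}{991}\right) \left(- \frac{1202921}{3079218231732}\right) = \left(\frac{579}{145} + \frac{1369}{991}\right) \left(- \frac{1202921}{3079218231732}\right) = \frac{772294}{143695} \left(- \frac{1202921}{3079218231732}\right) = - \frac{464504335387}{221234131904364870}$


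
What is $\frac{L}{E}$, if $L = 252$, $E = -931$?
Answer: $- \frac{36}{133} \approx -0.27068$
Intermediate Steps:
$\frac{L}{E} = \frac{252}{-931} = 252 \left(- \frac{1}{931}\right) = - \frac{36}{133}$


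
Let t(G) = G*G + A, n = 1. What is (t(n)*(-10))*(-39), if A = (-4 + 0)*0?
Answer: 390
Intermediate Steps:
A = 0 (A = -4*0 = 0)
t(G) = G² (t(G) = G*G + 0 = G² + 0 = G²)
(t(n)*(-10))*(-39) = (1²*(-10))*(-39) = (1*(-10))*(-39) = -10*(-39) = 390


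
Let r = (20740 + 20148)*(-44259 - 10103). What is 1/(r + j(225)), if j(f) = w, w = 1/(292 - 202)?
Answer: -90/200047811039 ≈ -4.4989e-10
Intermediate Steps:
r = -2222753456 (r = 40888*(-54362) = -2222753456)
w = 1/90 ≈ 0.011111
j(f) = 1/90
1/(r + j(225)) = 1/(-2222753456 + 1/90) = 1/(-200047811039/90) = -90/200047811039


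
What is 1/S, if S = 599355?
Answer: 1/599355 ≈ 1.6685e-6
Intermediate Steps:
1/S = 1/599355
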